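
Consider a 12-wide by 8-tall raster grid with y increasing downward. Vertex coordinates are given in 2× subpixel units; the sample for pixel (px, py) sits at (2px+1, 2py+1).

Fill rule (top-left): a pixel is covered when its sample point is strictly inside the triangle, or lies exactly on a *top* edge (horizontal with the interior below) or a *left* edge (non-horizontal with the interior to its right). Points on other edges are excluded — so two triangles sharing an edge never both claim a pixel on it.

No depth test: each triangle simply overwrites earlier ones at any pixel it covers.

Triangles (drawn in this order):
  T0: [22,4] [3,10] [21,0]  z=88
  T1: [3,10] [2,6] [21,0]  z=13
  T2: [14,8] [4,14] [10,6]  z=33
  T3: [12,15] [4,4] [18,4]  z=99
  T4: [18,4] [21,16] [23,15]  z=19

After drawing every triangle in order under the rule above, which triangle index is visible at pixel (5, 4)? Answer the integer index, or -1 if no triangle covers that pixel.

T0:
  2·area = 82
  edge (22, 4)→(3, 10): d=(-19,6) right/bottom  bias=-1
  edge (3, 10)→(21, 0): d=(18,-10) top-left  bias=+0
  edge (21, 0)→(22, 4): d=(1,4) right/bottom  bias=-1
    (10,0)@(21, 1): e=[63,18,1] → X
    (11,0)@(23, 1): e=[51,38,-7] → .
    (8,1)@(17, 3): e=[49,14,19] → X
    (9,1)@(19, 3): e=[37,34,11] → X
    (11,1)@(23, 3): e=[13,74,-5] → .
    (6,2)@(13, 5): e=[35,10,37] → X
    (7,2)@(15, 5): e=[23,30,29] → X
    (9,2)@(19, 5): e=[-1,70,13] → .
    (10,2)@(21, 5): e=[-13,90,5] → .
    (4,3)@(9, 7): e=[21,6,55] → X
    (5,3)@(11, 7): e=[9,26,47] → X
    (6,3)@(13, 7): e=[-3,46,39] → .
  covered (10 px):
    . . . . . . . . . . X .
    . . . . . . . . X X X .
    . . . . . . X X X . . .
    . . . . X X . . . . . .
    . . X . . . . . . . . .
    . . . . . . . . . . . .
    . . . . . . . . . . . .
    . . . . . . . . . . . .
T1:
  2·area = 82
  edge (3, 10)→(2, 6): d=(-1,-4) top-left  bias=+0
  edge (2, 6)→(21, 0): d=(19,-6) top-left  bias=+0
  edge (21, 0)→(3, 10): d=(-18,10) right/bottom  bias=-1
    (9,0)@(19, 1): e=[73,7,2] → X
    (10,0)@(21, 1): e=[81,19,-18] → .
    (6,1)@(13, 3): e=[47,9,26] → X
    (7,1)@(15, 3): e=[55,21,6] → X
    (8,1)@(17, 3): e=[63,33,-14] → .
    (9,1)@(19, 3): e=[71,45,-34] → .
    (3,2)@(7, 5): e=[21,11,50] → X
    (4,2)@(9, 5): e=[29,23,30] → X
    (5,2)@(11, 5): e=[37,35,10] → X
    (6,2)@(13, 5): e=[45,47,-10] → .
    (7,2)@(15, 5): e=[53,59,-30] → .
    (1,3)@(3, 7): e=[3,25,54] → X
  covered (10 px):
    . . . . . . . . . X . .
    . . . . . . X X . . . .
    . . . X X X . . . . . .
    . X X X . . . . . . . .
    . X . . . . . . . . . .
    . . . . . . . . . . . .
    . . . . . . . . . . . .
    . . . . . . . . . . . .
T2:
  2·area = 44
  edge (14, 8)→(4, 14): d=(-10,6) right/bottom  bias=-1
  edge (4, 14)→(10, 6): d=(6,-8) top-left  bias=+0
  edge (10, 6)→(14, 8): d=(4,2) right/bottom  bias=-1
    (9,2)@(19, 5): e=[0,66,-22] → .  [on edge]
    (5,3)@(11, 7): e=[28,14,2] → X
    (6,3)@(13, 7): e=[16,30,-2] → .
    (4,4)@(9, 9): e=[20,10,14] → X
    (6,4)@(13, 9): e=[-4,42,6] → .
    (3,5)@(7, 11): e=[12,6,26] → X
    (4,5)@(9, 11): e=[0,22,22] → .  [on edge]
    (5,5)@(11, 11): e=[-12,38,18] → .
    (2,6)@(5, 13): e=[4,2,38] → X
    (3,6)@(7, 13): e=[-8,18,34] → .
    (2,7)@(5, 15): e=[-16,14,46] → .
  covered (5 px):
    . . . . . . . . . . . .
    . . . . . . . . . . . .
    . . . . . . . . . . . .
    . . . . . X . . . . . .
    . . . . X X . . . . . .
    . . . X . . . . . . . .
    . . X . . . . . . . . .
    . . . . . . . . . . . .
T3:
  2·area = 154
  edge (12, 15)→(4, 4): d=(-8,-11) top-left  bias=+0
  edge (4, 4)→(18, 4): d=(14,0) top-left  bias=+0
  edge (18, 4)→(12, 15): d=(-6,11) right/bottom  bias=-1
    (2,2)@(5, 5): e=[3,14,137] → X
    (3,2)@(7, 5): e=[25,14,115] → X
    (4,2)@(9, 5): e=[47,14,93] → X
    (5,2)@(11, 5): e=[69,14,71] → X
    (6,2)@(13, 5): e=[91,14,49] → X
    (7,2)@(15, 5): e=[113,14,27] → X
    (8,2)@(17, 5): e=[135,14,5] → X
    (9,2)@(19, 5): e=[157,14,-17] → .
    (2,3)@(5, 7): e=[-13,42,125] → .
    (3,3)@(7, 7): e=[9,42,103] → X
    (8,3)@(17, 7): e=[119,42,-7] → .
    (3,4)@(7, 9): e=[-7,70,91] → .
  covered (20 px):
    . . . . . . . . . . . .
    . . . . . . . . . . . .
    . . X X X X X X X . . .
    . . . X X X X X . . . .
    . . . . X X X X . . . .
    . . . . . X X . . . . .
    . . . . . X X . . . . .
    . . . . . . . . . . . .
T4:
  2·area = 27  (B↔C swapped to make it positive)
  edge (18, 4)→(23, 15): d=(5,11) right/bottom  bias=-1
  edge (23, 15)→(21, 16): d=(-2,1) right/bottom  bias=-1
  edge (21, 16)→(18, 4): d=(-3,-12) top-left  bias=+0
    (9,3)@(19, 7): e=[4,20,3] → X
    (10,3)@(21, 7): e=[-18,18,27] → .
    (9,4)@(19, 9): e=[14,16,-3] → .
    (10,5)@(21, 11): e=[2,10,15] → X
    (11,5)@(23, 11): e=[-20,8,39] → .
    (10,6)@(21, 13): e=[12,6,9] → X
    (11,6)@(23, 13): e=[-10,4,33] → .
    (10,7)@(21, 15): e=[22,2,3] → X
    (11,7)@(23, 15): e=[0,0,27] → .  [on edge]
  covered (4 px):
    . . . . . . . . . . . .
    . . . . . . . . . . . .
    . . . . . . . . . . . .
    . . . . . . . . . X . .
    . . . . . . . . . . . .
    . . . . . . . . . . X .
    . . . . . . . . . . X .
    . . . . . . . . . . X .

Z-buffer (winner per pixel, '.' = empty):
  . . . . . . . . . 1 0 .
  . . . . . . 1 1 0 0 0 .
  . . 3 3 3 3 3 3 3 . . .
  . 1 1 3 3 3 3 3 . 4 . .
  . 1 0 . 3 3 3 3 . . . .
  . . . 2 . 3 3 . . . 4 .
  . . 2 . . 3 3 . . . 4 .
  . . . . . . . . . . 4 .

Final: 3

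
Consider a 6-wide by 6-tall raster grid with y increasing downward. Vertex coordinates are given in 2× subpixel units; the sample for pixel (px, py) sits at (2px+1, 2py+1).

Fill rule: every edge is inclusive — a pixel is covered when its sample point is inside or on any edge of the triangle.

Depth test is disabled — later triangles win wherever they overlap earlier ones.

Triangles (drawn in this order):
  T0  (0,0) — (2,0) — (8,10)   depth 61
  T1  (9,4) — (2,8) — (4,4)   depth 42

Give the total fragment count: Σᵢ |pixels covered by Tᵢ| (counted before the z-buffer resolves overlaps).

T0:
  2·area = 20
  edge (0, 0)→(2, 0): d=(2,0) inclusive
  edge (2, 0)→(8, 10): d=(6,10) inclusive
  edge (8, 10)→(0, 0): d=(-8,-10) inclusive
    (0,0)@(1, 1): e=[2,16,2] → #
    (1,0)@(3, 1): e=[2,-4,22] → ·
    (0,1)@(1, 3): e=[6,28,-14] → ·
    (1,1)@(3, 3): e=[6,8,6] → #
    (2,1)@(5, 3): e=[6,-12,26] → ·
    (1,2)@(3, 5): e=[10,20,-10] → ·
    (2,2)@(5, 5): e=[10,0,10] → #  [on edge]
    (3,2)@(7, 5): e=[10,-20,30] → ·
    (2,3)@(5, 7): e=[14,12,-6] → ·
  covered (3 px):
    # · · · · ·
    · # · · · ·
    · · # · · ·
    · · · · · ·
    · · · · · ·
    · · · · · ·
T1:
  2·area = 20
  edge (9, 4)→(2, 8): d=(-7,4) inclusive
  edge (2, 8)→(4, 4): d=(2,-4) inclusive
  edge (4, 4)→(9, 4): d=(5,0) inclusive
    (2,2)@(5, 5): e=[9,6,5] → #
    (3,2)@(7, 5): e=[1,14,5] → #
    (4,2)@(9, 5): e=[-7,22,5] → ·
    (1,3)@(3, 7): e=[3,2,15] → #
    (2,3)@(5, 7): e=[-5,10,15] → ·
    (3,3)@(7, 7): e=[-13,18,15] → ·
    (1,4)@(3, 9): e=[-11,6,25] → ·
  covered (3 px):
    · · · · · ·
    · · · · · ·
    · · # # · ·
    · # · · · ·
    · · · · · ·
    · · · · · ·

Answer: 6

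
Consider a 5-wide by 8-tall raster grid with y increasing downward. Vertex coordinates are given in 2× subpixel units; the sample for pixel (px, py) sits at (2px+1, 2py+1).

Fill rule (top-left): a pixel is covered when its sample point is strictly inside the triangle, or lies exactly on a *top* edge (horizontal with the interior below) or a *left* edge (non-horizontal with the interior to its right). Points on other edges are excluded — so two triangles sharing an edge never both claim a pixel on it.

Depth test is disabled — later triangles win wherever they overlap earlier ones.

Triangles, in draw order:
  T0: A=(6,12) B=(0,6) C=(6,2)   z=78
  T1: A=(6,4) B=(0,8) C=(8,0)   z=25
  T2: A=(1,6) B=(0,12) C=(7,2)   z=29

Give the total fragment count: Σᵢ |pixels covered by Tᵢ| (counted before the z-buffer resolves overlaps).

T0:
  2·area = 60
  edge (6, 12)→(0, 6): d=(-6,-6) top-left  bias=+0
  edge (0, 6)→(6, 2): d=(6,-4) top-left  bias=+0
  edge (6, 2)→(6, 12): d=(0,10) right/bottom  bias=-1
    (2,1)@(5, 3): e=[48,2,10] → X
    (3,1)@(7, 3): e=[60,10,-10] → .
    (1,2)@(3, 5): e=[24,6,30] → X
    (3,2)@(7, 5): e=[48,22,-10] → .
    (0,3)@(1, 7): e=[0,10,50] → X  [on edge]
    (3,3)@(7, 7): e=[36,34,-10] → .
    (0,4)@(1, 9): e=[-12,22,50] → .
    (1,4)@(3, 9): e=[0,30,30] → X  [on edge]
    (3,4)@(7, 9): e=[24,46,-10] → .
    (1,5)@(3, 11): e=[-12,42,30] → .
    (2,5)@(5, 11): e=[0,50,10] → X  [on edge]
    (3,5)@(7, 11): e=[12,58,-10] → .
    (3,6)@(7, 13): e=[0,70,-10] → .  [on edge]
    (4,7)@(9, 15): e=[0,90,-30] → .  [on edge]
  covered (9 px):
    . . . . .
    . . X . .
    . X X . .
    X X X . .
    . X X . .
    . . X . .
    . . . . .
    . . . . .
T1:
  2·area = 16
  edge (6, 4)→(0, 8): d=(-6,4) right/bottom  bias=-1
  edge (0, 8)→(8, 0): d=(8,-8) top-left  bias=+0
  edge (8, 0)→(6, 4): d=(-2,4) right/bottom  bias=-1
    (3,0)@(7, 1): e=[14,0,2] → X  [on edge]
    (4,0)@(9, 1): e=[6,16,-6] → .
    (2,1)@(5, 3): e=[10,0,6] → X  [on edge]
    (3,1)@(7, 3): e=[2,16,-2] → .
    (1,2)@(3, 5): e=[6,0,10] → X  [on edge]
    (2,2)@(5, 5): e=[-2,16,2] → .
    (0,3)@(1, 7): e=[2,0,14] → X  [on edge]
    (1,3)@(3, 7): e=[-6,16,6] → .
    (0,4)@(1, 9): e=[-10,16,10] → .
  covered (4 px):
    . . . X .
    . . X . .
    . X . . .
    X . . . .
    . . . . .
    . . . . .
    . . . . .
    . . . . .
T2:
  2·area = 32  (B↔C swapped to make it positive)
  edge (1, 6)→(7, 2): d=(6,-4) top-left  bias=+0
  edge (7, 2)→(0, 12): d=(-7,10) right/bottom  bias=-1
  edge (0, 12)→(1, 6): d=(1,-6) top-left  bias=+0
    (1,2)@(3, 5): e=[2,19,11] → X
    (2,2)@(5, 5): e=[10,-1,23] → .
    (0,3)@(1, 7): e=[6,25,1] → X
    (2,3)@(5, 7): e=[22,-15,25] → .
    (0,4)@(1, 9): e=[18,11,3] → X
    (1,4)@(3, 9): e=[26,-9,15] → .
    (0,5)@(1, 11): e=[30,-3,5] → .
  covered (4 px):
    . . . . .
    . . . . .
    . X . . .
    X X . . .
    X . . . .
    . . . . .
    . . . . .
    . . . . .

Answer: 17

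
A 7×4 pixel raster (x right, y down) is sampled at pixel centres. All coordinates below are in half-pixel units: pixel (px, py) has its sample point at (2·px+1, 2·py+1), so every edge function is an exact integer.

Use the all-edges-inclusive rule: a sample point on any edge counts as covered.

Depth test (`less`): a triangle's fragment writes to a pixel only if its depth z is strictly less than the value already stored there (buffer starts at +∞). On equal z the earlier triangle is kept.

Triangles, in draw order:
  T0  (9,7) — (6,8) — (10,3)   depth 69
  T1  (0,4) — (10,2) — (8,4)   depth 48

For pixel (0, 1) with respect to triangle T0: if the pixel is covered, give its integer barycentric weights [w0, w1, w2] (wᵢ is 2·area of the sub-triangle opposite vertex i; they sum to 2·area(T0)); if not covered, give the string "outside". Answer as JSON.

T0:
  2·area = 11
  edge (9, 7)→(6, 8): d=(-3,1) inclusive
  edge (6, 8)→(10, 3): d=(4,-5) inclusive
  edge (10, 3)→(9, 7): d=(-1,4) inclusive
    (4,2)@(9, 5): e=[6,3,2] → █
    (5,2)@(11, 5): e=[4,13,-6] → ·
    (3,3)@(7, 7): e=[2,1,8] → █
    (4,3)@(9, 7): e=[0,11,0] → █  [on edge]
    (5,3)@(11, 7): e=[-2,21,-8] → ·
  covered (3 px):
    · · · · · · ·
    · · · · · · ·
    · · · · █ · ·
    · · · █ █ · ·
T1:
  2·area = 16
  edge (0, 4)→(10, 2): d=(10,-2) inclusive
  edge (10, 2)→(8, 4): d=(-2,2) inclusive
  edge (8, 4)→(0, 4): d=(-8,0) inclusive
    (5,0)@(11, 1): e=[-8,0,24] → ·  [on edge]
    (2,1)@(5, 3): e=[0,8,8] → █  [on edge]
    (3,1)@(7, 3): e=[4,4,8] → █
    (4,1)@(9, 3): e=[8,0,8] → █  [on edge]
    (5,1)@(11, 3): e=[12,-4,8] → ·
    (2,2)@(5, 5): e=[20,4,-8] → ·
    (3,2)@(7, 5): e=[24,0,-8] → ·  [on edge]
    (4,2)@(9, 5): e=[28,-4,-8] → ·
    (2,3)@(5, 7): e=[40,0,-24] → ·  [on edge]
  covered (3 px):
    · · · · · · ·
    · · █ █ █ · ·
    · · · · · · ·
    · · · · · · ·

Answer: "outside"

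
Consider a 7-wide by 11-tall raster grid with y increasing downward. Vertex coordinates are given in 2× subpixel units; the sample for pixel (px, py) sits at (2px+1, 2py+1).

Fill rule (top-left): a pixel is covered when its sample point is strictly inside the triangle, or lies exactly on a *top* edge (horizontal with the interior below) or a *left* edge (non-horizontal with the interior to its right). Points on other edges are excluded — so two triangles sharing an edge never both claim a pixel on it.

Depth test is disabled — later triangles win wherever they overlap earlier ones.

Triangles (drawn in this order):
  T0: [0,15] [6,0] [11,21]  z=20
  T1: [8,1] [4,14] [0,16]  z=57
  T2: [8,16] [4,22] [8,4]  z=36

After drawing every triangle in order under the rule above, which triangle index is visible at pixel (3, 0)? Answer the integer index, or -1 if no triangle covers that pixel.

T0:
  2·area = 201
  edge (0, 15)→(6, 0): d=(6,-15) top-left  bias=+0
  edge (6, 0)→(11, 21): d=(5,21) right/bottom  bias=-1
  edge (11, 21)→(0, 15): d=(-11,-6) top-left  bias=+0
    (2,1)@(5, 3): e=[3,36,162] → #
    (3,1)@(7, 3): e=[33,-6,174] → ·
    (2,2)@(5, 5): e=[15,46,140] → #
    (3,2)@(7, 5): e=[45,4,152] → #
    (4,2)@(9, 5): e=[75,-38,164] → ·
    (2,3)@(5, 7): e=[27,56,118] → #
    (4,3)@(9, 7): e=[87,-28,142] → ·
    (1,4)@(3, 9): e=[9,108,84] → #
    (4,4)@(9, 9): e=[99,-18,120] → ·
    (1,5)@(3, 11): e=[21,118,62] → #
    (4,5)@(9, 11): e=[111,-8,98] → ·
    (0,6)@(1, 13): e=[3,170,28] → #
    (5,10)@(11, 21): e=[201,0,0] → ·  [on edge]
  covered (25 px):
    · · · · · · ·
    · · # · · · ·
    · · # # · · ·
    · · # # · · ·
    · # # # · · ·
    · # # # · · ·
    # # # # # · ·
    # # # # # · ·
    · · # # # · ·
    · · · · # · ·
    · · · · · · ·
T1:
  2·area = 44
  edge (8, 1)→(4, 14): d=(-4,13) right/bottom  bias=-1
  edge (4, 14)→(0, 16): d=(-4,2) right/bottom  bias=-1
  edge (0, 16)→(8, 1): d=(8,-15) top-left  bias=+0
    (3,1)@(7, 3): e=[5,38,1] → #
    (4,1)@(9, 3): e=[-21,34,31] → ·
    (3,2)@(7, 5): e=[-3,30,17] → ·
    (2,3)@(5, 7): e=[15,26,3] → #
    (3,3)@(7, 7): e=[-11,22,33] → ·
    (2,4)@(5, 9): e=[7,18,19] → #
    (3,4)@(7, 9): e=[-19,14,49] → ·
    (1,5)@(3, 11): e=[25,14,5] → #
    (2,5)@(5, 11): e=[-1,10,35] → ·
    (1,6)@(3, 13): e=[17,6,21] → #
    (2,6)@(5, 13): e=[-9,2,51] → ·
    (0,7)@(1, 15): e=[35,2,7] → #
  covered (6 px):
    · · · · · · ·
    · · · # · · ·
    · · · · · · ·
    · · # · · · ·
    · · # · · · ·
    · # · · · · ·
    · # · · · · ·
    # · · · · · ·
    · · · · · · ·
    · · · · · · ·
    · · · · · · ·
T2:
  2·area = 48
  edge (8, 16)→(4, 22): d=(-4,6) right/bottom  bias=-1
  edge (4, 22)→(8, 4): d=(4,-18) top-left  bias=+0
  edge (8, 4)→(8, 16): d=(0,12) right/bottom  bias=-1
    (3,4)@(7, 9): e=[34,2,12] → #
    (4,4)@(9, 9): e=[22,38,-12] → ·
    (3,5)@(7, 11): e=[26,10,12] → #
    (4,5)@(9, 11): e=[14,46,-12] → ·
    (3,6)@(7, 13): e=[18,18,12] → #
    (4,6)@(9, 13): e=[6,54,-12] → ·
    (3,7)@(7, 15): e=[10,26,12] → #
    (4,7)@(9, 15): e=[-2,62,-12] → ·
    (3,8)@(7, 17): e=[2,34,12] → #
    (4,8)@(9, 17): e=[-10,70,-12] → ·
    (2,9)@(5, 19): e=[6,6,36] → #
    (3,9)@(7, 19): e=[-6,42,12] → ·
  covered (6 px):
    · · · · · · ·
    · · · · · · ·
    · · · · · · ·
    · · · · · · ·
    · · · # · · ·
    · · · # · · ·
    · · · # · · ·
    · · · # · · ·
    · · · # · · ·
    · · # · · · ·
    · · · · · · ·

Z-buffer (winner per pixel, '.' = empty):
  . . . . . . .
  . . 0 1 . . .
  . . 0 0 . . .
  . . 1 0 . . .
  . 0 1 2 . . .
  . 1 0 2 . . .
  0 1 0 2 0 . .
  1 0 0 2 0 . .
  . . 0 2 0 . .
  . . 2 . 0 . .
  . . . . . . .

Final: -1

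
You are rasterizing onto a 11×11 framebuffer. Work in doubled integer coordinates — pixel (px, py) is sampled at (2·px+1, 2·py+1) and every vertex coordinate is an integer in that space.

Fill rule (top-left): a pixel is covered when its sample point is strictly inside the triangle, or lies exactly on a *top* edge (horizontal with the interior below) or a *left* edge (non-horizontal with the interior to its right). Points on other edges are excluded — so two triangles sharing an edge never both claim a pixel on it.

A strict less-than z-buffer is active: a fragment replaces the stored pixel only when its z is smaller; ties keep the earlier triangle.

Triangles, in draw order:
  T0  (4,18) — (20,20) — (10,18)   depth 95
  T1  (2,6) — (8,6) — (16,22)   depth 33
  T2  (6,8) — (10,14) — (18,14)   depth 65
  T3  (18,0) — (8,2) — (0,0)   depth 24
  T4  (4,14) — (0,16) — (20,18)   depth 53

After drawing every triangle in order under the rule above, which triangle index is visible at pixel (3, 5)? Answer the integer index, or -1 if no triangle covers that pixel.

T0:
  2·area = 12  (B↔C swapped to make it positive)
  edge (4, 18)→(10, 18): d=(6,0) top-left  bias=+0
  edge (10, 18)→(20, 20): d=(10,2) right/bottom  bias=-1
  edge (20, 20)→(4, 18): d=(-16,-2) top-left  bias=+0
    (2,8)@(5, 17): e=[-6,0,18] → .  [on edge]
    (6,9)@(13, 19): e=[6,4,2] → X
    (7,9)@(15, 19): e=[6,0,6] → .  [on edge]
    (6,10)@(13, 21): e=[18,24,-30] → .
  covered (1 px):
    . . . . . . . . . . .
    . . . . . . . . . . .
    . . . . . . . . . . .
    . . . . . . . . . . .
    . . . . . . . . . . .
    . . . . . . . . . . .
    . . . . . . . . . . .
    . . . . . . . . . . .
    . . . . . . . . . . .
    . . . . . . X . . . .
    . . . . . . . . . . .
T1:
  2·area = 96
  edge (2, 6)→(8, 6): d=(6,0) top-left  bias=+0
  edge (8, 6)→(16, 22): d=(8,16) right/bottom  bias=-1
  edge (16, 22)→(2, 6): d=(-14,-16) top-left  bias=+0
    (1,3)@(3, 7): e=[6,88,2] → X
    (2,3)@(5, 7): e=[6,56,34] → X
    (3,3)@(7, 7): e=[6,24,66] → X
    (4,3)@(9, 7): e=[6,-8,98] → .
    (1,4)@(3, 9): e=[18,104,-26] → .
    (2,4)@(5, 9): e=[18,72,6] → X
    (4,4)@(9, 9): e=[18,8,70] → X
    (5,4)@(11, 9): e=[18,-24,102] → .
    (2,5)@(5, 11): e=[30,88,-22] → .
    (3,5)@(7, 11): e=[30,56,10] → X
    (5,5)@(11, 11): e=[30,-8,74] → .
    (3,6)@(7, 13): e=[42,72,-18] → .
  covered (12 px):
    . . . . . . . . . . .
    . . . . . . . . . . .
    . . . . . . . . . . .
    . X X X . . . . . . .
    . . X X X . . . . . .
    . . . X X . . . . . .
    . . . . X X . . . . .
    . . . . . X . . . . .
    . . . . . . X . . . .
    . . . . . . . . . . .
    . . . . . . . . . . .
T2:
  2·area = 48  (B↔C swapped to make it positive)
  edge (6, 8)→(18, 14): d=(12,6) right/bottom  bias=-1
  edge (18, 14)→(10, 14): d=(-8,0) right/bottom  bias=-1
  edge (10, 14)→(6, 8): d=(-4,-6) top-left  bias=+0
    (3,4)@(7, 9): e=[6,40,2] → X
    (4,4)@(9, 9): e=[-6,40,14] → .
    (3,5)@(7, 11): e=[30,24,-6] → .
    (4,5)@(9, 11): e=[18,24,6] → X
    (5,5)@(11, 11): e=[6,24,18] → X
    (6,5)@(13, 11): e=[-6,24,30] → .
    (4,6)@(9, 13): e=[42,8,-2] → .
    (5,6)@(11, 13): e=[30,8,10] → X
    (6,6)@(13, 13): e=[18,8,22] → X
    (7,6)@(15, 13): e=[6,8,34] → X
    (8,6)@(17, 13): e=[-6,8,46] → .
    (5,7)@(11, 15): e=[54,-8,2] → .
  covered (6 px):
    . . . . . . . . . . .
    . . . . . . . . . . .
    . . . . . . . . . . .
    . . . . . . . . . . .
    . . . X . . . . . . .
    . . . . X X . . . . .
    . . . . . X X X . . .
    . . . . . . . . . . .
    . . . . . . . . . . .
    . . . . . . . . . . .
    . . . . . . . . . . .
T3:
  2·area = 36
  edge (18, 0)→(8, 2): d=(-10,2) right/bottom  bias=-1
  edge (8, 2)→(0, 0): d=(-8,-2) top-left  bias=+0
  edge (0, 0)→(18, 0): d=(18,0) top-left  bias=+0
    (2,0)@(5, 1): e=[16,2,18] → X
    (3,0)@(7, 1): e=[12,6,18] → X
    (4,0)@(9, 1): e=[8,10,18] → X
    (5,0)@(11, 1): e=[4,14,18] → X
    (6,0)@(13, 1): e=[0,18,18] → .  [on edge]
    (1,1)@(3, 3): e=[0,-18,54] → .  [on edge]
    (2,1)@(5, 3): e=[-4,-14,54] → .
    (3,1)@(7, 3): e=[-8,-10,54] → .
    (4,1)@(9, 3): e=[-12,-6,54] → .
    (5,1)@(11, 3): e=[-16,-2,54] → .
  covered (4 px):
    . . X X X X . . . . .
    . . . . . . . . . . .
    . . . . . . . . . . .
    . . . . . . . . . . .
    . . . . . . . . . . .
    . . . . . . . . . . .
    . . . . . . . . . . .
    . . . . . . . . . . .
    . . . . . . . . . . .
    . . . . . . . . . . .
    . . . . . . . . . . .
T4:
  2·area = 48  (B↔C swapped to make it positive)
  edge (4, 14)→(20, 18): d=(16,4) right/bottom  bias=-1
  edge (20, 18)→(0, 16): d=(-20,-2) top-left  bias=+0
  edge (0, 16)→(4, 14): d=(4,-2) top-left  bias=+0
    (1,7)@(3, 15): e=[20,26,2] → X
    (2,7)@(5, 15): e=[12,30,6] → X
    (3,7)@(7, 15): e=[4,34,10] → X
    (4,7)@(9, 15): e=[-4,38,14] → .
    (1,8)@(3, 17): e=[52,-14,10] → .
    (2,8)@(5, 17): e=[44,-10,14] → .
    (3,8)@(7, 17): e=[36,-6,18] → .
    (5,8)@(11, 17): e=[20,2,26] → X
    (6,8)@(13, 17): e=[12,6,30] → X
    (7,8)@(15, 17): e=[4,10,34] → X
    (8,8)@(17, 17): e=[-4,14,38] → .
    (5,9)@(11, 19): e=[52,-38,34] → .
  covered (6 px):
    . . . . . . . . . . .
    . . . . . . . . . . .
    . . . . . . . . . . .
    . . . . . . . . . . .
    . . . . . . . . . . .
    . . . . . . . . . . .
    . . . . . . . . . . .
    . X X X . . . . . . .
    . . . . . X X X . . .
    . . . . . . . . . . .
    . . . . . . . . . . .

Z-buffer (winner per pixel, '.' = empty):
  . . 3 3 3 3 . . . . .
  . . . . . . . . . . .
  . . . . . . . . . . .
  . 1 1 1 . . . . . . .
  . . 1 1 1 . . . . . .
  . . . 1 1 2 . . . . .
  . . . . 1 1 2 2 . . .
  . 4 4 4 . 1 . . . . .
  . . . . . 4 1 4 . . .
  . . . . . . 0 . . . .
  . . . . . . . . . . .

Result: 1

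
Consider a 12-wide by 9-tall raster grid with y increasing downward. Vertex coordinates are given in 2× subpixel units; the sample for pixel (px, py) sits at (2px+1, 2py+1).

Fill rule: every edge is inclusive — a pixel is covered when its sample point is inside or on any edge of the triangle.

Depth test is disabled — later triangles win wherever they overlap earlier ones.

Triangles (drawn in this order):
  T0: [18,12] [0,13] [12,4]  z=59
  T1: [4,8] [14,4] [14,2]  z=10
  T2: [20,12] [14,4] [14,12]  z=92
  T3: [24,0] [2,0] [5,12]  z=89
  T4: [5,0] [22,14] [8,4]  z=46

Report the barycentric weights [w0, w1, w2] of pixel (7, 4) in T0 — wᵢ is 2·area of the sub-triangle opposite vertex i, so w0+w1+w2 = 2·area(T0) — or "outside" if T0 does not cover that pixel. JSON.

T0:
  2·area = 150
  edge (18, 12)→(0, 13): d=(-18,1) inclusive
  edge (0, 13)→(12, 4): d=(12,-9) inclusive
  edge (12, 4)→(18, 12): d=(6,8) inclusive
    (5,2)@(11, 5): e=[133,3,14] → #
    (6,2)@(13, 5): e=[131,21,-2] → ·
    (4,3)@(9, 7): e=[99,9,42] → #
    (6,3)@(13, 7): e=[95,45,10] → #
    (7,3)@(15, 7): e=[93,63,-6] → ·
    (3,4)@(7, 9): e=[65,15,70] → #
    (7,4)@(15, 9): e=[57,87,6] → #
    (8,4)@(17, 9): e=[55,105,-10] → ·
    (1,5)@(3, 11): e=[33,3,114] → #
    (2,5)@(5, 11): e=[31,21,98] → #
    (8,5)@(17, 11): e=[19,129,2] → #
    (9,5)@(19, 11): e=[17,147,-14] → ·
  covered (17 px):
    · · · · · · · · · · · ·
    · · · · · · · · · · · ·
    · · · · · # · · · · · ·
    · · · · # # # · · · · ·
    · · · # # # # # · · · ·
    · # # # # # # # # · · ·
    · · · · · · · · · · · ·
    · · · · · · · · · · · ·
    · · · · · · · · · · · ·
T1:
  2·area = 20  (B↔C swapped to make it positive)
  edge (4, 8)→(14, 2): d=(10,-6) inclusive
  edge (14, 2)→(14, 4): d=(0,2) inclusive
  edge (14, 4)→(4, 8): d=(-10,4) inclusive
    (6,1)@(13, 3): e=[4,2,14] → #
    (7,1)@(15, 3): e=[16,-2,6] → ·
    (4,2)@(9, 5): e=[0,10,10] → #  [on edge]
    (5,2)@(11, 5): e=[12,6,2] → #
    (6,2)@(13, 5): e=[24,2,-6] → ·
    (4,3)@(9, 7): e=[20,10,-10] → ·
    (5,3)@(11, 7): e=[32,6,-18] → ·
  covered (3 px):
    · · · · · · · · · · · ·
    · · · · · · # · · · · ·
    · · · · # # · · · · · ·
    · · · · · · · · · · · ·
    · · · · · · · · · · · ·
    · · · · · · · · · · · ·
    · · · · · · · · · · · ·
    · · · · · · · · · · · ·
    · · · · · · · · · · · ·
T2:
  2·area = 48  (B↔C swapped to make it positive)
  edge (20, 12)→(14, 12): d=(-6,0) inclusive
  edge (14, 12)→(14, 4): d=(0,-8) inclusive
  edge (14, 4)→(20, 12): d=(6,8) inclusive
    (7,3)@(15, 7): e=[30,8,10] → #
    (8,3)@(17, 7): e=[30,24,-6] → ·
    (7,4)@(15, 9): e=[18,8,22] → #
    (8,4)@(17, 9): e=[18,24,6] → #
    (9,4)@(19, 9): e=[18,40,-10] → ·
    (7,5)@(15, 11): e=[6,8,34] → #
    (9,5)@(19, 11): e=[6,40,2] → #
    (10,5)@(21, 11): e=[6,56,-14] → ·
    (7,6)@(15, 13): e=[-6,8,46] → ·
    (8,6)@(17, 13): e=[-6,24,30] → ·
    (9,6)@(19, 13): e=[-6,40,14] → ·
  covered (6 px):
    · · · · · · · · · · · ·
    · · · · · · · · · · · ·
    · · · · · · · · · · · ·
    · · · · · · · # · · · ·
    · · · · · · · # # · · ·
    · · · · · · · # # # · ·
    · · · · · · · · · · · ·
    · · · · · · · · · · · ·
    · · · · · · · · · · · ·
T3:
  2·area = 264  (B↔C swapped to make it positive)
  edge (24, 0)→(5, 12): d=(-19,12) inclusive
  edge (5, 12)→(2, 0): d=(-3,-12) inclusive
  edge (2, 0)→(24, 0): d=(22,0) inclusive
    (1,0)@(3, 1): e=[233,9,22] → #
    (2,0)@(5, 1): e=[209,33,22] → #
    (3,0)@(7, 1): e=[185,57,22] → #
    (4,0)@(9, 1): e=[161,81,22] → #
    (5,0)@(11, 1): e=[137,105,22] → #
    (6,0)@(13, 1): e=[113,129,22] → #
    (7,0)@(15, 1): e=[89,153,22] → #
    (8,0)@(17, 1): e=[65,177,22] → #
    (9,0)@(19, 1): e=[41,201,22] → #
    (10,0)@(21, 1): e=[17,225,22] → #
    (11,0)@(23, 1): e=[-7,249,22] → ·
    (1,1)@(3, 3): e=[195,3,66] → #
  covered (33 px):
    · # # # # # # # # # # ·
    · # # # # # # # # # · ·
    · · # # # # # # · · · ·
    · · # # # # · · · · · ·
    · · # # # · · · · · · ·
    · · # · · · · · · · · ·
    · · · · · · · · · · · ·
    · · · · · · · · · · · ·
    · · · · · · · · · · · ·
T4:
  2·area = 26
  edge (5, 0)→(22, 14): d=(17,14) inclusive
  edge (22, 14)→(8, 4): d=(-14,-10) inclusive
  edge (8, 4)→(5, 0): d=(-3,-4) inclusive
    (5,2)@(11, 5): e=[1,16,9] → #
    (6,2)@(13, 5): e=[-27,36,17] → ·
    (5,3)@(11, 7): e=[35,-12,3] → ·
    (6,3)@(13, 7): e=[7,8,11] → #
    (7,3)@(15, 7): e=[-21,28,19] → ·
    (6,4)@(13, 9): e=[41,-20,5] → ·
    (7,4)@(15, 9): e=[13,0,13] → #  [on edge]
    (8,4)@(17, 9): e=[-15,20,21] → ·
    (7,5)@(15, 11): e=[47,-28,7] → ·
  covered (3 px):
    · · · · · · · · · · · ·
    · · · · · · · · · · · ·
    · · · · · # · · · · · ·
    · · · · · · # · · · · ·
    · · · · · · · # · · · ·
    · · · · · · · · · · · ·
    · · · · · · · · · · · ·
    · · · · · · · · · · · ·
    · · · · · · · · · · · ·

Final: [87,6,57]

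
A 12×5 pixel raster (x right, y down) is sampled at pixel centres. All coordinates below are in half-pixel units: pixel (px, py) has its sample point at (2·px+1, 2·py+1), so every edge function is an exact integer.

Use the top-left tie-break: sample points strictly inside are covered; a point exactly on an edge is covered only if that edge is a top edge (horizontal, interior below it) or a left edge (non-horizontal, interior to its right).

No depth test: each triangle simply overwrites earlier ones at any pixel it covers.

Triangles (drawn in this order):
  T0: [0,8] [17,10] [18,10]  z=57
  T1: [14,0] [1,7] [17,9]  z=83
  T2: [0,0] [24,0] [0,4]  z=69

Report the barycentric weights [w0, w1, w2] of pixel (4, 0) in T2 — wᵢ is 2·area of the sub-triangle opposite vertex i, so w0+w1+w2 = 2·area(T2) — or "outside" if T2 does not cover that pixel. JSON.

T0:
  2·area = 2  (B↔C swapped to make it positive)
  edge (0, 8)→(18, 10): d=(18,2) right/bottom  bias=-1
  edge (18, 10)→(17, 10): d=(-1,0) right/bottom  bias=-1
  edge (17, 10)→(0, 8): d=(-17,-2) top-left  bias=+0
    (4,4)@(9, 9): e=[0,1,1] → ·  [on edge]
  covered (0 px):
    · · · · · · · · · · · ·
    · · · · · · · · · · · ·
    · · · · · · · · · · · ·
    · · · · · · · · · · · ·
    · · · · · · · · · · · ·
T1:
  2·area = 138  (B↔C swapped to make it positive)
  edge (14, 0)→(17, 9): d=(3,9) right/bottom  bias=-1
  edge (17, 9)→(1, 7): d=(-16,-2) top-left  bias=+0
  edge (1, 7)→(14, 0): d=(13,-7) top-left  bias=+0
    (6,0)@(13, 1): e=[12,120,6] → █
    (7,0)@(15, 1): e=[-6,124,20] → ·
    (4,1)@(9, 3): e=[54,80,4] → █
    (5,1)@(11, 3): e=[36,84,18] → █
    (7,1)@(15, 3): e=[0,92,46] → ·  [on edge]
    (2,2)@(5, 5): e=[96,40,2] → █
    (3,2)@(7, 5): e=[78,44,16] → █
    (7,2)@(15, 5): e=[6,60,72] → █
    (8,2)@(17, 5): e=[-12,64,86] → ·
    (0,3)@(1, 7): e=[138,0,0] → █  [on edge]
    (1,3)@(3, 7): e=[120,4,14] → █
    (8,3)@(17, 7): e=[-6,32,112] → ·
    (8,4)@(17, 9): e=[0,0,138] → ·  [on edge]
  covered (18 px):
    · · · · · · █ · · · · ·
    · · · · █ █ █ · · · · ·
    · · █ █ █ █ █ █ · · · ·
    █ █ █ █ █ █ █ █ · · · ·
    · · · · · · · · · · · ·
T2:
  2·area = 96
  edge (0, 0)→(24, 0): d=(24,0) top-left  bias=+0
  edge (24, 0)→(0, 4): d=(-24,4) right/bottom  bias=-1
  edge (0, 4)→(0, 0): d=(0,-4) top-left  bias=+0
    (0,0)@(1, 1): e=[24,68,4] → █
    (1,0)@(3, 1): e=[24,60,12] → █
    (2,0)@(5, 1): e=[24,52,20] → █
    (3,0)@(7, 1): e=[24,44,28] → █
    (4,0)@(9, 1): e=[24,36,36] → █
    (5,0)@(11, 1): e=[24,28,44] → █
    (6,0)@(13, 1): e=[24,20,52] → █
    (7,0)@(15, 1): e=[24,12,60] → █
    (8,0)@(17, 1): e=[24,4,68] → █
    (9,0)@(19, 1): e=[24,-4,76] → ·
    (0,1)@(1, 3): e=[72,20,4] → █
    (3,1)@(7, 3): e=[72,-4,28] → ·
  covered (12 px):
    █ █ █ █ █ █ █ █ █ · · ·
    █ █ █ · · · · · · · · ·
    · · · · · · · · · · · ·
    · · · · · · · · · · · ·
    · · · · · · · · · · · ·

Answer: [36,36,24]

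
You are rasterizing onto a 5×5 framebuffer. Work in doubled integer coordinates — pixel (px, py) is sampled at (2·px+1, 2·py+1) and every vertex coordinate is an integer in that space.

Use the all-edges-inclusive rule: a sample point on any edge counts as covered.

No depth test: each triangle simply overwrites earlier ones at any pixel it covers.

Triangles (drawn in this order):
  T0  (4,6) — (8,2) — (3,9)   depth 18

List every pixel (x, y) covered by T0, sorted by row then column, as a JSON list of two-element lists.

T0:
  2·area = 8
  edge (4, 6)→(8, 2): d=(4,-4) inclusive
  edge (8, 2)→(3, 9): d=(-5,7) inclusive
  edge (3, 9)→(4, 6): d=(1,-3) inclusive
    (4,0)@(9, 1): e=[0,-2,10] → ·  [on edge]
    (2,1)@(5, 3): e=[-8,16,0] → ·  [on edge]
    (3,1)@(7, 3): e=[0,2,6] → █  [on edge]
    (4,1)@(9, 3): e=[8,-12,12] → ·
    (2,2)@(5, 5): e=[0,6,2] → █  [on edge]
    (3,2)@(7, 5): e=[8,-8,8] → ·
    (1,3)@(3, 7): e=[0,10,-2] → ·  [on edge]
    (2,3)@(5, 7): e=[8,-4,4] → ·
    (0,4)@(1, 9): e=[0,14,-6] → ·  [on edge]
    (1,4)@(3, 9): e=[8,0,0] → █  [on edge]
    (2,4)@(5, 9): e=[16,-14,6] → ·
  covered (3 px):
    · · · · ·
    · · · █ ·
    · · █ · ·
    · · · · ·
    · █ · · ·

Result: [[3,1],[2,2],[1,4]]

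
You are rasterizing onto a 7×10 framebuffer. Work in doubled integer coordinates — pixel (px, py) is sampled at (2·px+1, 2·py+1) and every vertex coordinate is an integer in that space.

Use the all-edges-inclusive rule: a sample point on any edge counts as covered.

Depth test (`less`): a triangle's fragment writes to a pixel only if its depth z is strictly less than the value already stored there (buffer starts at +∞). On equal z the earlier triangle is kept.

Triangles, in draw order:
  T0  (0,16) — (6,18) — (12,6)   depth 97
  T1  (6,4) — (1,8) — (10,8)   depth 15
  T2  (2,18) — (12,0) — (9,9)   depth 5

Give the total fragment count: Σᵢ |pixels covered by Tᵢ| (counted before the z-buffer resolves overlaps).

T0:
  2·area = 84  (B↔C swapped to make it positive)
  edge (0, 16)→(12, 6): d=(12,-10) inclusive
  edge (12, 6)→(6, 18): d=(-6,12) inclusive
  edge (6, 18)→(0, 16): d=(-6,-2) inclusive
    (5,3)@(11, 7): e=[2,6,76] → █
    (6,3)@(13, 7): e=[22,-18,80] → ·
    (4,4)@(9, 9): e=[6,18,60] → █
    (5,4)@(11, 9): e=[26,-6,64] → ·
    (3,5)@(7, 11): e=[10,30,44] → █
    (5,5)@(11, 11): e=[50,-18,52] → ·
    (2,6)@(5, 13): e=[14,42,28] → █
    (4,6)@(9, 13): e=[54,-6,36] → ·
    (1,7)@(3, 15): e=[18,54,12] → █
    (4,7)@(9, 15): e=[78,-18,24] → ·
    (1,8)@(3, 17): e=[42,42,0] → █  [on edge]
    (3,8)@(7, 17): e=[82,-6,8] → ·
    (4,9)@(9, 19): e=[126,-42,0] → ·  [on edge]
  covered (11 px):
    · · · · · · ·
    · · · · · · ·
    · · · · · · ·
    · · · · · █ ·
    · · · · █ · ·
    · · · █ █ · ·
    · · █ █ · · ·
    · █ █ █ · · ·
    · █ █ · · · ·
    · · · · · · ·
T1:
  2·area = 36  (B↔C swapped to make it positive)
  edge (6, 4)→(10, 8): d=(4,4) inclusive
  edge (10, 8)→(1, 8): d=(-9,0) inclusive
  edge (1, 8)→(6, 4): d=(5,-4) inclusive
    (1,0)@(3, 1): e=[0,63,-27] → ·  [on edge]
    (2,1)@(5, 3): e=[0,45,-9] → ·  [on edge]
    (2,2)@(5, 5): e=[8,27,1] → █
    (3,2)@(7, 5): e=[0,27,9] → █  [on edge]
    (4,2)@(9, 5): e=[-8,27,17] → ·
    (1,3)@(3, 7): e=[24,9,3] → █
    (4,3)@(9, 7): e=[0,9,27] → █  [on edge]
    (5,3)@(11, 7): e=[-8,9,35] → ·
    (1,4)@(3, 9): e=[32,-9,13] → ·
    (2,4)@(5, 9): e=[24,-9,21] → ·
    (3,4)@(7, 9): e=[16,-9,29] → ·
    (4,4)@(9, 9): e=[8,-9,37] → ·
    (5,4)@(11, 9): e=[0,-9,45] → ·  [on edge]
    (6,5)@(13, 11): e=[0,-27,63] → ·  [on edge]
  covered (6 px):
    · · · · · · ·
    · · · · · · ·
    · · █ █ · · ·
    · █ █ █ █ · ·
    · · · · · · ·
    · · · · · · ·
    · · · · · · ·
    · · · · · · ·
    · · · · · · ·
    · · · · · · ·
T2:
  2·area = 36
  edge (2, 18)→(12, 0): d=(10,-18) inclusive
  edge (12, 0)→(9, 9): d=(-3,9) inclusive
  edge (9, 9)→(2, 18): d=(-7,9) inclusive
    (5,1)@(11, 3): e=[12,0,24] → █  [on edge]
    (6,1)@(13, 3): e=[48,-18,6] → ·
    (5,2)@(11, 5): e=[32,-6,10] → ·
    (4,3)@(9, 7): e=[16,6,14] → █
    (5,3)@(11, 7): e=[52,-12,-4] → ·
    (3,4)@(7, 9): e=[0,18,18] → █  [on edge]
    (4,4)@(9, 9): e=[36,0,0] → █  [on edge]
    (5,4)@(11, 9): e=[72,-18,-18] → ·
    (3,5)@(7, 11): e=[20,12,4] → █
    (4,5)@(9, 11): e=[56,-6,-14] → ·
    (2,6)@(5, 13): e=[4,24,8] → █
    (3,6)@(7, 13): e=[40,6,-10] → ·
    (3,7)@(7, 15): e=[60,0,-24] → ·  [on edge]
  covered (6 px):
    · · · · · · ·
    · · · · · █ ·
    · · · · · · ·
    · · · · █ · ·
    · · · █ █ · ·
    · · · █ · · ·
    · · █ · · · ·
    · · · · · · ·
    · · · · · · ·
    · · · · · · ·

Final: 23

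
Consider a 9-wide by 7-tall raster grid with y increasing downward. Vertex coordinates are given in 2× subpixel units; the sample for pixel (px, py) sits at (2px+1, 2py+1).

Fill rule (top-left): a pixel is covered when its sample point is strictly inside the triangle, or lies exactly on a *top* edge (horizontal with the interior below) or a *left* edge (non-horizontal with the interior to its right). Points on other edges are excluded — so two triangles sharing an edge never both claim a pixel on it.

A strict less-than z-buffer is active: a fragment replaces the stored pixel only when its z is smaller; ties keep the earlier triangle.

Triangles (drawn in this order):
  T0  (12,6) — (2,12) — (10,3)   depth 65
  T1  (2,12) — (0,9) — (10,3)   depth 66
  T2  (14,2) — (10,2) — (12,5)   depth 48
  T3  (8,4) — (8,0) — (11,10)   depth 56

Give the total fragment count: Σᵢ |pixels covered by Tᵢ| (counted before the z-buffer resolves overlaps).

T0:
  2·area = 42
  edge (12, 6)→(2, 12): d=(-10,6) right/bottom  bias=-1
  edge (2, 12)→(10, 3): d=(8,-9) top-left  bias=+0
  edge (10, 3)→(12, 6): d=(2,3) right/bottom  bias=-1
    (8,1)@(17, 3): e=[0,63,-21] → ·  [on edge]
    (4,2)@(9, 5): e=[28,7,7] → #
    (5,2)@(11, 5): e=[16,25,1] → #
    (6,2)@(13, 5): e=[4,43,-5] → ·
    (3,3)@(7, 7): e=[20,5,17] → #
    (5,3)@(11, 7): e=[-4,41,5] → ·
    (2,4)@(5, 9): e=[12,3,27] → #
    (3,4)@(7, 9): e=[0,21,21] → ·  [on edge]
    (4,4)@(9, 9): e=[-12,39,15] → ·
    (1,5)@(3, 11): e=[4,1,37] → #
    (2,5)@(5, 11): e=[-8,19,31] → ·
    (1,6)@(3, 13): e=[-16,17,41] → ·
  covered (6 px):
    · · · · · · · · ·
    · · · · · · · · ·
    · · · · # # · · ·
    · · · # # · · · ·
    · · # · · · · · ·
    · # · · · · · · ·
    · · · · · · · · ·
T1:
  2·area = 42
  edge (2, 12)→(0, 9): d=(-2,-3) top-left  bias=+0
  edge (0, 9)→(10, 3): d=(10,-6) top-left  bias=+0
  edge (10, 3)→(2, 12): d=(-8,9) right/bottom  bias=-1
    (3,2)@(7, 5): e=[29,2,11] → #
    (4,2)@(9, 5): e=[35,14,-7] → ·
    (2,3)@(5, 7): e=[19,10,13] → #
    (3,3)@(7, 7): e=[25,22,-5] → ·
    (0,4)@(1, 9): e=[3,6,33] → #
    (1,4)@(3, 9): e=[9,18,15] → #
    (2,4)@(5, 9): e=[15,30,-3] → ·
    (0,5)@(1, 11): e=[-1,26,17] → ·
    (1,5)@(3, 11): e=[5,38,-1] → ·
  covered (4 px):
    · · · · · · · · ·
    · · · · · · · · ·
    · · · # · · · · ·
    · · # · · · · · ·
    # # · · · · · · ·
    · · · · · · · · ·
    · · · · · · · · ·
T2:
  2·area = 12  (B↔C swapped to make it positive)
  edge (14, 2)→(12, 5): d=(-2,3) right/bottom  bias=-1
  edge (12, 5)→(10, 2): d=(-2,-3) top-left  bias=+0
  edge (10, 2)→(14, 2): d=(4,0) top-left  bias=+0
    (5,1)@(11, 3): e=[7,1,4] → #
    (6,1)@(13, 3): e=[1,7,4] → #
    (7,1)@(15, 3): e=[-5,13,4] → ·
    (5,2)@(11, 5): e=[3,-3,12] → ·
    (6,2)@(13, 5): e=[-3,3,12] → ·
  covered (2 px):
    · · · · · · · · ·
    · · · · · # # · ·
    · · · · · · · · ·
    · · · · · · · · ·
    · · · · · · · · ·
    · · · · · · · · ·
    · · · · · · · · ·
T3:
  2·area = 12
  edge (8, 4)→(8, 0): d=(0,-4) top-left  bias=+0
  edge (8, 0)→(11, 10): d=(3,10) right/bottom  bias=-1
  edge (11, 10)→(8, 4): d=(-3,-6) top-left  bias=+0
    (4,2)@(9, 5): e=[4,5,3] → #
    (5,2)@(11, 5): e=[12,-15,15] → ·
    (4,3)@(9, 7): e=[4,11,-3] → ·
  covered (1 px):
    · · · · · · · · ·
    · · · · · · · · ·
    · · · · # · · · ·
    · · · · · · · · ·
    · · · · · · · · ·
    · · · · · · · · ·
    · · · · · · · · ·

Answer: 13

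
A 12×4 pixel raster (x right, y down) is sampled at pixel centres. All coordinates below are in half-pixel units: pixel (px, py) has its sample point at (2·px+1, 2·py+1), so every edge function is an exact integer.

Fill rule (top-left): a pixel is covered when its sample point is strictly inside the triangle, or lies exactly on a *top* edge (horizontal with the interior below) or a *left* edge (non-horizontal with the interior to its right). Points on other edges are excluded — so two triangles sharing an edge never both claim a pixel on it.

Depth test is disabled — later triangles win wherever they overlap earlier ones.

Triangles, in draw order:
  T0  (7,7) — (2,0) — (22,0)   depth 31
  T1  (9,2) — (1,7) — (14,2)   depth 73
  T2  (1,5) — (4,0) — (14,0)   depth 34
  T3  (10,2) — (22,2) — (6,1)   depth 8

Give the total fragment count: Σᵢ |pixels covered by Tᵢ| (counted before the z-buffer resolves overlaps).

T0:
  2·area = 140
  edge (7, 7)→(2, 0): d=(-5,-7) top-left  bias=+0
  edge (2, 0)→(22, 0): d=(20,0) top-left  bias=+0
  edge (22, 0)→(7, 7): d=(-15,7) right/bottom  bias=-1
    (1,0)@(3, 1): e=[2,20,118] → █
    (2,0)@(5, 1): e=[16,20,104] → █
    (3,0)@(7, 1): e=[30,20,90] → █
    (4,0)@(9, 1): e=[44,20,76] → █
    (5,0)@(11, 1): e=[58,20,62] → █
    (6,0)@(13, 1): e=[72,20,48] → █
    (7,0)@(15, 1): e=[86,20,34] → █
    (8,0)@(17, 1): e=[100,20,20] → █
    (9,0)@(19, 1): e=[114,20,6] → █
    (10,0)@(21, 1): e=[128,20,-8] → ·
    (1,1)@(3, 3): e=[-8,60,88] → ·
    (2,1)@(5, 3): e=[6,60,74] → █
    (3,3)@(7, 7): e=[0,140,0] → ·  [on edge]
  covered (18 px):
    · █ █ █ █ █ █ █ █ █ · ·
    · · █ █ █ █ █ █ · · · ·
    · · · █ █ █ · · · · · ·
    · · · · · · · · · · · ·
T1:
  2·area = 25  (B↔C swapped to make it positive)
  edge (9, 2)→(14, 2): d=(5,0) top-left  bias=+0
  edge (14, 2)→(1, 7): d=(-13,5) right/bottom  bias=-1
  edge (1, 7)→(9, 2): d=(8,-5) top-left  bias=+0
    (4,1)@(9, 3): e=[5,12,8] → █
    (5,1)@(11, 3): e=[5,2,18] → █
    (6,1)@(13, 3): e=[5,-8,28] → ·
    (2,2)@(5, 5): e=[15,6,4] → █
    (3,2)@(7, 5): e=[15,-4,14] → ·
    (4,2)@(9, 5): e=[15,-14,24] → ·
    (5,2)@(11, 5): e=[15,-24,34] → ·
    (0,3)@(1, 7): e=[25,0,0] → ·  [on edge]
    (2,3)@(5, 7): e=[25,-20,20] → ·
  covered (3 px):
    · · · · · · · · · · · ·
    · · · · █ █ · · · · · ·
    · · █ · · · · · · · · ·
    · · · · · · · · · · · ·
T2:
  2·area = 50
  edge (1, 5)→(4, 0): d=(3,-5) top-left  bias=+0
  edge (4, 0)→(14, 0): d=(10,0) top-left  bias=+0
  edge (14, 0)→(1, 5): d=(-13,5) right/bottom  bias=-1
    (2,0)@(5, 1): e=[8,10,32] → █
    (3,0)@(7, 1): e=[18,10,22] → █
    (4,0)@(9, 1): e=[28,10,12] → █
    (5,0)@(11, 1): e=[38,10,2] → █
    (6,0)@(13, 1): e=[48,10,-8] → ·
    (1,1)@(3, 3): e=[4,30,16] → █
    (3,1)@(7, 3): e=[24,30,-4] → ·
    (4,1)@(9, 3): e=[34,30,-14] → ·
    (5,1)@(11, 3): e=[44,30,-24] → ·
    (0,2)@(1, 5): e=[0,50,0] → ·  [on edge]
    (1,2)@(3, 5): e=[10,50,-10] → ·
    (2,2)@(5, 5): e=[20,50,-20] → ·
  covered (6 px):
    · · █ █ █ █ · · · · · ·
    · █ █ · · · · · · · · ·
    · · · · · · · · · · · ·
    · · · · · · · · · · · ·
T3:
  2·area = 12  (B↔C swapped to make it positive)
  edge (10, 2)→(6, 1): d=(-4,-1) top-left  bias=+0
  edge (6, 1)→(22, 2): d=(16,1) right/bottom  bias=-1
  edge (22, 2)→(10, 2): d=(-12,0) right/bottom  bias=-1
  covered (0 px):
    · · · · · · · · · · · ·
    · · · · · · · · · · · ·
    · · · · · · · · · · · ·
    · · · · · · · · · · · ·

Final: 27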